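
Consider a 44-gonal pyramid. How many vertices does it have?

45

A pyramid on an n-gon base has one n-gon and n triangles: V = 44 + 1 = 45, E = 2·44 = 88, F = 44 + 1 = 45.
Check: V − E + F = 45 − 88 + 45 = 2.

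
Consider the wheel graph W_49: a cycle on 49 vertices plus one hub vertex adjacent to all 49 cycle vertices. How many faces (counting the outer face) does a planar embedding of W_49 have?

50

W_49 has V = 49 + 1 = 50 vertices and E = 2·49 = 98 edges.
By Euler's formula F = 2 − V + E = 2 − 50 + 98 = 50.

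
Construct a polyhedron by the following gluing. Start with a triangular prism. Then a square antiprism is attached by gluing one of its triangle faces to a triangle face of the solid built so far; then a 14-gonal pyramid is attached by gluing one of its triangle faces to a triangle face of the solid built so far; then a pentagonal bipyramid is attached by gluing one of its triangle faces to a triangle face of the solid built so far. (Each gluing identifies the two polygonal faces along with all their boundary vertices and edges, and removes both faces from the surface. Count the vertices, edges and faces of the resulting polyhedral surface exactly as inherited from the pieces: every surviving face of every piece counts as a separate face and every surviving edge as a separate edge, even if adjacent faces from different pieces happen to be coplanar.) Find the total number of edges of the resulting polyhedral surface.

59

A triangular prism: V=6, E=9, F=5.
Attach a square antiprism (V=8, E=16, F=10) along a 3-gon: merge 3 vertices and 3 edges, delete both glued faces → V=11, E=22, F=13.
Attach a 14-gonal pyramid (V=15, E=28, F=15) along a 3-gon: merge 3 vertices and 3 edges, delete both glued faces → V=23, E=47, F=26.
Attach a pentagonal bipyramid (V=7, E=15, F=10) along a 3-gon: merge 3 vertices and 3 edges, delete both glued faces → V=27, E=59, F=34.
Check: V − E + F = 27 − 59 + 34 = 2.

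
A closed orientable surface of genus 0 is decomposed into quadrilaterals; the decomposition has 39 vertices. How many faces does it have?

37

χ = 2 − 2·0 = 2, and every face is a square so 4F = 2E.
V − E + F = 2 with E = 4F/2 gives 39 − (4/2 − 1)·F = 2, so F = 37 and E = 74.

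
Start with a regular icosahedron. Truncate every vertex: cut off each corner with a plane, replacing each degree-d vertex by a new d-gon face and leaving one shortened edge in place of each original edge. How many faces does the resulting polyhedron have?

32

The base solid has V = 12, E = 30, F = 20.
Truncation replaces each original edge-end by a new vertex, so V′ = 2E = 60.
Each original edge survives, and each old vertex of degree d contributes d new edges; summing degrees gives Σd = 2E, so E′ = E + 2E = 3E = 90.
Each original face survives and each original vertex becomes one new face: F′ = F + V = 32.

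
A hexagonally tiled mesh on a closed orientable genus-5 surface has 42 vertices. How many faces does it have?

χ = 2 − 2·5 = -8, and every face is a hexagon so 6F = 2E.
V − E + F = -8 with E = 6F/2 gives 42 − (6/2 − 1)·F = -8, so F = 25 and E = 75.

25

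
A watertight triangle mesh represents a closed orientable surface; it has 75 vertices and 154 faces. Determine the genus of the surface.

2

Every face is a triangle, so 2E = 3·154 = 462, giving E = 231.
χ = V − E + F = 75 − 231 + 154 = -2.
For a closed orientable surface χ = 2 − 2g, so g = (2 − (-2))/2 = 2.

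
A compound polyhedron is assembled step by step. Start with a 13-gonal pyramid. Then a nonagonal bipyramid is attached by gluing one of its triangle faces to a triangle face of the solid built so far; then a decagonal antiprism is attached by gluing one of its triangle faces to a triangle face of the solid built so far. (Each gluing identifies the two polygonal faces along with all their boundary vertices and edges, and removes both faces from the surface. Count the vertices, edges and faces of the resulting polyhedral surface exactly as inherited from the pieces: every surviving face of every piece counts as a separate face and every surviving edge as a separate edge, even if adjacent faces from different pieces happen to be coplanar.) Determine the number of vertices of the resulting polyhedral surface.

39

A 13-gonal pyramid: V=14, E=26, F=14.
Attach a nonagonal bipyramid (V=11, E=27, F=18) along a 3-gon: merge 3 vertices and 3 edges, delete both glued faces → V=22, E=50, F=30.
Attach a decagonal antiprism (V=20, E=40, F=22) along a 3-gon: merge 3 vertices and 3 edges, delete both glued faces → V=39, E=87, F=50.
Check: V − E + F = 39 − 87 + 50 = 2.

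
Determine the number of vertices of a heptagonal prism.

14

A prism on an n-gon has two n-gon bases and n rectangular sides: V = 2·7 = 14, E = 3·7 = 21, F = 7 + 2 = 9.
Check: V − E + F = 14 − 21 + 9 = 2.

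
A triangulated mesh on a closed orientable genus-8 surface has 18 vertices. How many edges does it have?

χ = 2 − 2·8 = -14, and every face is a triangle so 3F = 2E.
V − E + F = -14 with E = 3F/2 gives 18 − (3/2 − 1)·F = -14, so F = 64 and E = 96.

96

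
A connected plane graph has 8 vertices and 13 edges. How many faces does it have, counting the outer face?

Euler's formula for a connected plane graph: V − E + F = 2, so F = 2 − 8 + 13 = 7.

7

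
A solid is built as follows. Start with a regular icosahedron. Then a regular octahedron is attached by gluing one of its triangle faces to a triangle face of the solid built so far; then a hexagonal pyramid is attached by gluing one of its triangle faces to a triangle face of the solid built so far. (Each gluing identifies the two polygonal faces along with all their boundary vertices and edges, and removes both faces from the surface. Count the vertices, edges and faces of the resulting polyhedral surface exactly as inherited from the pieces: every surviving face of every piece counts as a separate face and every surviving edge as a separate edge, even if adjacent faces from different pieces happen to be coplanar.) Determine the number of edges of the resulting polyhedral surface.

A regular icosahedron: V=12, E=30, F=20.
Attach a regular octahedron (V=6, E=12, F=8) along a 3-gon: merge 3 vertices and 3 edges, delete both glued faces → V=15, E=39, F=26.
Attach a hexagonal pyramid (V=7, E=12, F=7) along a 3-gon: merge 3 vertices and 3 edges, delete both glued faces → V=19, E=48, F=31.
Check: V − E + F = 19 − 48 + 31 = 2.

48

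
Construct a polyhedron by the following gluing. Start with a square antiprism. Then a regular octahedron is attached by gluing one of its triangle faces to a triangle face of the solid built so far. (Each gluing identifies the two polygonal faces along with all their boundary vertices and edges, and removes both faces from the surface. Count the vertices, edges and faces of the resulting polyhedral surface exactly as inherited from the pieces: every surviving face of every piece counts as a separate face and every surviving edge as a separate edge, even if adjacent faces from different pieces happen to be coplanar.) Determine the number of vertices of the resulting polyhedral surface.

A square antiprism: V=8, E=16, F=10.
Attach a regular octahedron (V=6, E=12, F=8) along a 3-gon: merge 3 vertices and 3 edges, delete both glued faces → V=11, E=25, F=16.
Check: V − E + F = 11 − 25 + 16 = 2.

11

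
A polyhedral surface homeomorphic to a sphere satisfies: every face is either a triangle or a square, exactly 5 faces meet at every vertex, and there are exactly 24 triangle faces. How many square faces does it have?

Let x be the number of squares; then F = 24 + x.
Edge–face incidences: 2E = 3·24 + 4·x = 72 + 4x.
Every vertex has degree 5, so 5V = 2E.
Euler: V − E + F = 2 ⇒ (2E)/5 − E + (24 + x) = 2.
Multiply by 10: 2·(2E) − 5·(2E) + 10·(24 + x) = 20, i.e. 240 + 10x − 3·(72 + 4x) = 20.
Collecting terms: −2x + 24 = 20, so −2x = −4, so x = 2.
Then 2E = 72 + 4·2 = 80, so E = 40, V = 2E/5 = 16, F = 24 + 2 = 26.

2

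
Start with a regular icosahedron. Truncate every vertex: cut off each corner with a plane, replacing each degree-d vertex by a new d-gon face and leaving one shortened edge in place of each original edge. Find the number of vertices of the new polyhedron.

60

The base solid has V = 12, E = 30, F = 20.
Truncation replaces each original edge-end by a new vertex, so V′ = 2E = 60.
Each original edge survives, and each old vertex of degree d contributes d new edges; summing degrees gives Σd = 2E, so E′ = E + 2E = 3E = 90.
Each original face survives and each original vertex becomes one new face: F′ = F + V = 32.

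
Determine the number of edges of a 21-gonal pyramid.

A pyramid on an n-gon base has one n-gon and n triangles: V = 21 + 1 = 22, E = 2·21 = 42, F = 21 + 1 = 22.

42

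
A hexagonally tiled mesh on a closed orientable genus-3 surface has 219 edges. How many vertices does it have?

χ = 2 − 2·3 = -4, and every face is a hexagon so 6F = 2E.
F = 2E/6 = 73. Then V = -4 + E − F = -4 + 219 − 73 = 142.

142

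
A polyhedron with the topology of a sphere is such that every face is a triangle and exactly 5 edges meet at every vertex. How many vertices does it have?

12

Each face has 3 edges and each edge borders two faces, so 2E = 3F.
Each vertex has degree 5, so 5V = 2E and hence V = 3F/5.
Euler: V − E + F = 2 ⇒ (3F/5) − (3F/2) + F = 2.
Multiply by 10: (6 − 15 + 10)F = 20, i.e. 1F = 20.
So F = 20, E = 3·20/2 = 30, V = 3·20/5 = 12.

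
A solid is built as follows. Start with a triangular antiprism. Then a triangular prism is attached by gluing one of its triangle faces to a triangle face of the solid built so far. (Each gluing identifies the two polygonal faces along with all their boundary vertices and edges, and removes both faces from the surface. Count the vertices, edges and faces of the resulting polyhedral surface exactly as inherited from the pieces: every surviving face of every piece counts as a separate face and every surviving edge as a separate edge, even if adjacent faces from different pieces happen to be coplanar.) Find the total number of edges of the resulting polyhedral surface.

18

A triangular antiprism: V=6, E=12, F=8.
Attach a triangular prism (V=6, E=9, F=5) along a 3-gon: merge 3 vertices and 3 edges, delete both glued faces → V=9, E=18, F=11.
Check: V − E + F = 9 − 18 + 11 = 2.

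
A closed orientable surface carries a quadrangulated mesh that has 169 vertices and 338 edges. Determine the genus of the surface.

1

Every face is a square and each edge borders two faces, so 4F = 2·338, giving F = 169.
χ = V − E + F = 169 − 338 + 169 = 0.
For a closed orientable surface χ = 2 − 2g, so g = (2 − (0))/2 = 1.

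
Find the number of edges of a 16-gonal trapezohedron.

The n-trapezohedron (dual of the n-antiprism) has V = 2·16 + 2 = 34, E = 4·16 = 64, F = 2·16 = 32.
Check: V − E + F = 34 − 64 + 32 = 2.

64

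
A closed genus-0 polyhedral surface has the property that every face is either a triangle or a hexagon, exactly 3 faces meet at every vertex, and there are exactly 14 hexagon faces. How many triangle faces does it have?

Let x be the number of triangles; then F = 14 + x.
Edge–face incidences: 2E = 6·14 + 3·x = 84 + 3x.
Every vertex has degree 3, so 3V = 2E.
Euler: V − E + F = 2 ⇒ (2E)/3 − E + (14 + x) = 2.
Multiply by 6: 2·(2E) − 3·(2E) + 6·(14 + x) = 12, i.e. 84 + 6x − (84 + 3x) = 12.
Collecting terms: 3x = 12, so x = 4.
Then 2E = 84 + 3·4 = 96, so E = 48, V = 2E/3 = 32, F = 14 + 4 = 18.

4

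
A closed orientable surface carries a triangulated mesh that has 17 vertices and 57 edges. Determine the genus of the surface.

2

Every face is a triangle and each edge borders two faces, so 3F = 2·57, giving F = 38.
χ = V − E + F = 17 − 57 + 38 = -2.
For a closed orientable surface χ = 2 − 2g, so g = (2 − (-2))/2 = 2.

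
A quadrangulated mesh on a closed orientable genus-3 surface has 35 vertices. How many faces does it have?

39

χ = 2 − 2·3 = -4, and every face is a square so 4F = 2E.
V − E + F = -4 with E = 4F/2 gives 35 − (4/2 − 1)·F = -4, so F = 39 and E = 78.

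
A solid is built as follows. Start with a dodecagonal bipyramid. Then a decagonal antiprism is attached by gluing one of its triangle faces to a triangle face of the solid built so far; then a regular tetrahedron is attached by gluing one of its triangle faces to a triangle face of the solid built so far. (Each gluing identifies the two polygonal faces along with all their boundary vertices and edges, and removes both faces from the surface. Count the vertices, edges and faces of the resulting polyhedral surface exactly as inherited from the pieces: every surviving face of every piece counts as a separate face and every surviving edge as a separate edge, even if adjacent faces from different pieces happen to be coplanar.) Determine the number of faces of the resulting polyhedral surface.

A dodecagonal bipyramid: V=14, E=36, F=24.
Attach a decagonal antiprism (V=20, E=40, F=22) along a 3-gon: merge 3 vertices and 3 edges, delete both glued faces → V=31, E=73, F=44.
Attach a regular tetrahedron (V=4, E=6, F=4) along a 3-gon: merge 3 vertices and 3 edges, delete both glued faces → V=32, E=76, F=46.
Check: V − E + F = 32 − 76 + 46 = 2.

46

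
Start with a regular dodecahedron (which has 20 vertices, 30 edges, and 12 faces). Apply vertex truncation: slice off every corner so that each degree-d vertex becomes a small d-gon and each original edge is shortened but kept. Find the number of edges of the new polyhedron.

Truncation replaces each original edge-end by a new vertex, so V′ = 2E = 60.
Each original edge survives, and each old vertex of degree d contributes d new edges; summing degrees gives Σd = 2E, so E′ = E + 2E = 3E = 90.
Each original face survives and each original vertex becomes one new face: F′ = F + V = 32.

90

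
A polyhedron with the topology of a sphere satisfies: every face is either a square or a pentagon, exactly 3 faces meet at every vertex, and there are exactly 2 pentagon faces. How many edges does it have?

Let x be the number of squares; then F = 2 + x.
Edge–face incidences: 2E = 5·2 + 4·x = 10 + 4x.
Every vertex has degree 3, so 3V = 2E.
Euler: V − E + F = 2 ⇒ (2E)/3 − E + (2 + x) = 2.
Multiply by 6: 2·(2E) − 3·(2E) + 6·(2 + x) = 12, i.e. 12 + 6x − (10 + 4x) = 12.
Collecting terms: 2x + 2 = 12, so 2x = 10, so x = 5.
Then 2E = 10 + 4·5 = 30, so E = 15, V = 2E/3 = 10, F = 2 + 5 = 7.

15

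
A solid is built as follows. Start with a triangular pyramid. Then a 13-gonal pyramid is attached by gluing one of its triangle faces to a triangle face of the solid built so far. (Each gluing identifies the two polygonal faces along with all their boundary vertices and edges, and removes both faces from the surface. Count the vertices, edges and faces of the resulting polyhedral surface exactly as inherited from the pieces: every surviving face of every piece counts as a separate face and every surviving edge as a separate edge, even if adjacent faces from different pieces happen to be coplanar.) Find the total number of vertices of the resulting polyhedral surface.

A triangular pyramid: V=4, E=6, F=4.
Attach a 13-gonal pyramid (V=14, E=26, F=14) along a 3-gon: merge 3 vertices and 3 edges, delete both glued faces → V=15, E=29, F=16.
Check: V − E + F = 15 − 29 + 16 = 2.

15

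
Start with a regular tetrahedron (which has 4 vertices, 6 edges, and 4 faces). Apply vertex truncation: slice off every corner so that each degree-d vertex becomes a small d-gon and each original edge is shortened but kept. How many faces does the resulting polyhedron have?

8

Truncation replaces each original edge-end by a new vertex, so V′ = 2E = 12.
Each original edge survives, and each old vertex of degree d contributes d new edges; summing degrees gives Σd = 2E, so E′ = E + 2E = 3E = 18.
Each original face survives and each original vertex becomes one new face: F′ = F + V = 8.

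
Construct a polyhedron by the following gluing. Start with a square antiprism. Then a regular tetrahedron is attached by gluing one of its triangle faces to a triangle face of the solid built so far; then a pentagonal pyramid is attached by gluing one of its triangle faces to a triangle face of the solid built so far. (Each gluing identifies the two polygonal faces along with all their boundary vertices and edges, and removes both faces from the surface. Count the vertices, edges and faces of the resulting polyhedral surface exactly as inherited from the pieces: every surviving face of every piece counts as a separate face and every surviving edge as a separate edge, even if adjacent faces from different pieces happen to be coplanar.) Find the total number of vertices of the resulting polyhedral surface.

12

A square antiprism: V=8, E=16, F=10.
Attach a regular tetrahedron (V=4, E=6, F=4) along a 3-gon: merge 3 vertices and 3 edges, delete both glued faces → V=9, E=19, F=12.
Attach a pentagonal pyramid (V=6, E=10, F=6) along a 3-gon: merge 3 vertices and 3 edges, delete both glued faces → V=12, E=26, F=16.
Check: V − E + F = 12 − 26 + 16 = 2.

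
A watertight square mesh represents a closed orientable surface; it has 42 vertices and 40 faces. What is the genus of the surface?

0

Every face is a square, so 2E = 4·40 = 160, giving E = 80.
χ = V − E + F = 42 − 80 + 40 = 2.
For a closed orientable surface χ = 2 − 2g, so g = (2 − (2))/2 = 0.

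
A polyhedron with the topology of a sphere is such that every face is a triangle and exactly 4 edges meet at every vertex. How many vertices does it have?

6

Each face has 3 edges and each edge borders two faces, so 2E = 3F.
Each vertex has degree 4, so 4V = 2E and hence V = 3F/4.
Euler: V − E + F = 2 ⇒ (3F/4) − (3F/2) + F = 2.
Multiply by 8: (6 − 12 + 8)F = 16, i.e. 2F = 16.
So F = 8, E = 3·8/2 = 12, V = 3·8/4 = 6.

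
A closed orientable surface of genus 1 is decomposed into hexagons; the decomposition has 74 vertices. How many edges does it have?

111

χ = 2 − 2·1 = 0, and every face is a hexagon so 6F = 2E.
V − E + F = 0 with E = 6F/2 gives 74 − (6/2 − 1)·F = 0, so F = 37 and E = 111.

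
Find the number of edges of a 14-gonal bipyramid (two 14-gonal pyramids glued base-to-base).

A bipyramid over an n-gon has 2n triangular faces and n + 2 vertices: V = 14 + 2 = 16, E = 3·14 = 42, F = 2·14 = 28.

42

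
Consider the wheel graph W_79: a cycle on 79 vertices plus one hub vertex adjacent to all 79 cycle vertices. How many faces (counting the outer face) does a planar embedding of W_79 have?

80

W_79 has V = 79 + 1 = 80 vertices and E = 2·79 = 158 edges.
By Euler's formula F = 2 − V + E = 2 − 80 + 158 = 80.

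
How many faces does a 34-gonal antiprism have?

70

An antiprism on an n-gon has two n-gon caps and 2n triangles: V = 2·34 = 68, E = 4·34 = 136, F = 2·34 + 2 = 70.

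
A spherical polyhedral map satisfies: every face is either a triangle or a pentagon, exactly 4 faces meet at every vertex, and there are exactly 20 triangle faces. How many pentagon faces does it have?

12

Let x be the number of pentagons; then F = 20 + x.
Edge–face incidences: 2E = 3·20 + 5·x = 60 + 5x.
Every vertex has degree 4, so 4V = 2E.
Euler: V − E + F = 2 ⇒ (2E)/4 − E + (20 + x) = 2.
Multiply by 8: 2·(2E) − 4·(2E) + 8·(20 + x) = 16, i.e. 160 + 8x − 2·(60 + 5x) = 16.
Collecting terms: −2x + 40 = 16, so −2x = −24, so x = 12.
Then 2E = 60 + 5·12 = 120, so E = 60, V = 2E/4 = 30, F = 20 + 12 = 32.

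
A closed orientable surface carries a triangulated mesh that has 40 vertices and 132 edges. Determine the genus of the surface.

Every face is a triangle and each edge borders two faces, so 3F = 2·132, giving F = 88.
χ = V − E + F = 40 − 132 + 88 = -4.
For a closed orientable surface χ = 2 − 2g, so g = (2 − (-4))/2 = 3.

3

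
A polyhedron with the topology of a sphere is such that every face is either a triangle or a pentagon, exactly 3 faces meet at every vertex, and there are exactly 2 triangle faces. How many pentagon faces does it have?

6

Let x be the number of pentagons; then F = 2 + x.
Edge–face incidences: 2E = 3·2 + 5·x = 6 + 5x.
Every vertex has degree 3, so 3V = 2E.
Euler: V − E + F = 2 ⇒ (2E)/3 − E + (2 + x) = 2.
Multiply by 6: 2·(2E) − 3·(2E) + 6·(2 + x) = 12, i.e. 12 + 6x − (6 + 5x) = 12.
Collecting terms: x + 6 = 12, so x = 6.
Then 2E = 6 + 5·6 = 36, so E = 18, V = 2E/3 = 12, F = 2 + 6 = 8.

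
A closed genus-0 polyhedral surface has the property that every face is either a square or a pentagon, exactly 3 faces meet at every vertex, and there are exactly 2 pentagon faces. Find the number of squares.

5

Let x be the number of squares; then F = 2 + x.
Edge–face incidences: 2E = 5·2 + 4·x = 10 + 4x.
Every vertex has degree 3, so 3V = 2E.
Euler: V − E + F = 2 ⇒ (2E)/3 − E + (2 + x) = 2.
Multiply by 6: 2·(2E) − 3·(2E) + 6·(2 + x) = 12, i.e. 12 + 6x − (10 + 4x) = 12.
Collecting terms: 2x + 2 = 12, so 2x = 10, so x = 5.
Then 2E = 10 + 4·5 = 30, so E = 15, V = 2E/3 = 10, F = 2 + 5 = 7.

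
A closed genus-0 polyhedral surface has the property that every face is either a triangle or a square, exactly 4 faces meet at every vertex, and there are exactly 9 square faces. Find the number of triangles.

8

Let x be the number of triangles; then F = 9 + x.
Edge–face incidences: 2E = 4·9 + 3·x = 36 + 3x.
Every vertex has degree 4, so 4V = 2E.
Euler: V − E + F = 2 ⇒ (2E)/4 − E + (9 + x) = 2.
Multiply by 8: 2·(2E) − 4·(2E) + 8·(9 + x) = 16, i.e. 72 + 8x − 2·(36 + 3x) = 16.
Collecting terms: 2x = 16, so x = 8.
Then 2E = 36 + 3·8 = 60, so E = 30, V = 2E/4 = 15, F = 9 + 8 = 17.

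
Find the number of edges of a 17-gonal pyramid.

A pyramid on an n-gon base has one n-gon and n triangles: V = 17 + 1 = 18, E = 2·17 = 34, F = 17 + 1 = 18.
Check: V − E + F = 18 − 34 + 18 = 2.

34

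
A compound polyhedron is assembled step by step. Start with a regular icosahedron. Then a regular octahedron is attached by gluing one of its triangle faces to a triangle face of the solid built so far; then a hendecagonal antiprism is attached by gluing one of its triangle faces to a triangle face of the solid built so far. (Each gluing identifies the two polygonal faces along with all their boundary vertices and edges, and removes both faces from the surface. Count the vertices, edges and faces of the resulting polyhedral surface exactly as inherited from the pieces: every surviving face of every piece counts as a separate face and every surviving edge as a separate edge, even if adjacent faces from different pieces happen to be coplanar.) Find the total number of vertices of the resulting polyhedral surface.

A regular icosahedron: V=12, E=30, F=20.
Attach a regular octahedron (V=6, E=12, F=8) along a 3-gon: merge 3 vertices and 3 edges, delete both glued faces → V=15, E=39, F=26.
Attach a hendecagonal antiprism (V=22, E=44, F=24) along a 3-gon: merge 3 vertices and 3 edges, delete both glued faces → V=34, E=80, F=48.
Check: V − E + F = 34 − 80 + 48 = 2.

34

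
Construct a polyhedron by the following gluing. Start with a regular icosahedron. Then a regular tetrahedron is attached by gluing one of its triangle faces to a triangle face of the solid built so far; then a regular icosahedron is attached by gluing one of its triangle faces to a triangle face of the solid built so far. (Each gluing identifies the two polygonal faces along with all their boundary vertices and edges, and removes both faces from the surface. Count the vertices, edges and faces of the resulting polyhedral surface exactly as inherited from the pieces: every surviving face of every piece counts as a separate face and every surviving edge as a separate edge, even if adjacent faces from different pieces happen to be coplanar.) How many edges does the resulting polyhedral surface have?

60

A regular icosahedron: V=12, E=30, F=20.
Attach a regular tetrahedron (V=4, E=6, F=4) along a 3-gon: merge 3 vertices and 3 edges, delete both glued faces → V=13, E=33, F=22.
Attach a regular icosahedron (V=12, E=30, F=20) along a 3-gon: merge 3 vertices and 3 edges, delete both glued faces → V=22, E=60, F=40.
Check: V − E + F = 22 − 60 + 40 = 2.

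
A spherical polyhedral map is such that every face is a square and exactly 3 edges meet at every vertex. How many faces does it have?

Each face has 4 edges and each edge borders two faces, so 2E = 4F.
Each vertex has degree 3, so 3V = 2E and hence V = 4F/3.
Euler: V − E + F = 2 ⇒ (4F/3) − (4F/2) + F = 2.
Multiply by 6: (8 − 12 + 6)F = 12, i.e. 2F = 12.
So F = 6, E = 4·6/2 = 12, V = 4·6/3 = 8.

6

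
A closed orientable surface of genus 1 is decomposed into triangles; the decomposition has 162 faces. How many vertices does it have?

χ = 2 − 2·1 = 0, and every face is a triangle so 3F = 2E.
E = 3·162/2 = 243. Then V = 0 + E − F = 0 + 243 − 162 = 81.

81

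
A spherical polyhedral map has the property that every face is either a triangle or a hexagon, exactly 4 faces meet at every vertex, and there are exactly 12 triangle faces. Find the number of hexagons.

2

Let x be the number of hexagons; then F = 12 + x.
Edge–face incidences: 2E = 3·12 + 6·x = 36 + 6x.
Every vertex has degree 4, so 4V = 2E.
Euler: V − E + F = 2 ⇒ (2E)/4 − E + (12 + x) = 2.
Multiply by 8: 2·(2E) − 4·(2E) + 8·(12 + x) = 16, i.e. 96 + 8x − 2·(36 + 6x) = 16.
Collecting terms: −4x + 24 = 16, so −4x = −8, so x = 2.
Then 2E = 36 + 6·2 = 48, so E = 24, V = 2E/4 = 12, F = 12 + 2 = 14.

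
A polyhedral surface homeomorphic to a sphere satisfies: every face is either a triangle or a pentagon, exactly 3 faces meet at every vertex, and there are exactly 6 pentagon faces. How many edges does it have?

Let x be the number of triangles; then F = 6 + x.
Edge–face incidences: 2E = 5·6 + 3·x = 30 + 3x.
Every vertex has degree 3, so 3V = 2E.
Euler: V − E + F = 2 ⇒ (2E)/3 − E + (6 + x) = 2.
Multiply by 6: 2·(2E) − 3·(2E) + 6·(6 + x) = 12, i.e. 36 + 6x − (30 + 3x) = 12.
Collecting terms: 3x + 6 = 12, so 3x = 6, so x = 2.
Then 2E = 30 + 3·2 = 36, so E = 18, V = 2E/3 = 12, F = 6 + 2 = 8.

18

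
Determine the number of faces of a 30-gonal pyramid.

31

A pyramid on an n-gon base has one n-gon and n triangles: V = 30 + 1 = 31, E = 2·30 = 60, F = 30 + 1 = 31.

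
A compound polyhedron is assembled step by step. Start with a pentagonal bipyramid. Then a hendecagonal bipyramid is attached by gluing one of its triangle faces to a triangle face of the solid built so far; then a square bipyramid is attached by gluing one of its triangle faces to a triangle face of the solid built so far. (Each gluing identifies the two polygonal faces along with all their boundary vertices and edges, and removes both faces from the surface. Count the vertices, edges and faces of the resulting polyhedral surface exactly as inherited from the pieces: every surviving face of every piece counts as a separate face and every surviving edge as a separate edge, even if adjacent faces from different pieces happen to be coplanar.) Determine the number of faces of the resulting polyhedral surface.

36

A pentagonal bipyramid: V=7, E=15, F=10.
Attach a hendecagonal bipyramid (V=13, E=33, F=22) along a 3-gon: merge 3 vertices and 3 edges, delete both glued faces → V=17, E=45, F=30.
Attach a square bipyramid (V=6, E=12, F=8) along a 3-gon: merge 3 vertices and 3 edges, delete both glued faces → V=20, E=54, F=36.
Check: V − E + F = 20 − 54 + 36 = 2.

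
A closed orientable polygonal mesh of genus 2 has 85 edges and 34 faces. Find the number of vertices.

49

For a closed orientable surface of genus 2, χ = 2 − 2·2 = -2.
V = -2 + E − F = -2 + 85 − 34 = 49.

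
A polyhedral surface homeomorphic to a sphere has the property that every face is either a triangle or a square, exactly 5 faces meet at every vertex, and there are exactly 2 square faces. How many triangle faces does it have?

Let x be the number of triangles; then F = 2 + x.
Edge–face incidences: 2E = 4·2 + 3·x = 8 + 3x.
Every vertex has degree 5, so 5V = 2E.
Euler: V − E + F = 2 ⇒ (2E)/5 − E + (2 + x) = 2.
Multiply by 10: 2·(2E) − 5·(2E) + 10·(2 + x) = 20, i.e. 20 + 10x − 3·(8 + 3x) = 20.
Collecting terms: x − 4 = 20, so x = 24.
Then 2E = 8 + 3·24 = 80, so E = 40, V = 2E/5 = 16, F = 2 + 24 = 26.

24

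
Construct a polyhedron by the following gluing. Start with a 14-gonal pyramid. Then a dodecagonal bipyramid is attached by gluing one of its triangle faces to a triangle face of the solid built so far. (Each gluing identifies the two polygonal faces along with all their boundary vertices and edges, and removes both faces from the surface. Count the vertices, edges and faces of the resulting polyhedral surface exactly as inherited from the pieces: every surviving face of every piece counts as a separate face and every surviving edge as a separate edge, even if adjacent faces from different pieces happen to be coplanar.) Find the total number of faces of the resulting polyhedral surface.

37

A 14-gonal pyramid: V=15, E=28, F=15.
Attach a dodecagonal bipyramid (V=14, E=36, F=24) along a 3-gon: merge 3 vertices and 3 edges, delete both glued faces → V=26, E=61, F=37.
Check: V − E + F = 26 − 61 + 37 = 2.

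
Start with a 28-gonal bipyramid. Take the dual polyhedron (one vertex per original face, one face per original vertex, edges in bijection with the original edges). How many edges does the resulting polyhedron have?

The base solid has V = 30, E = 84, F = 56.
The dual swaps V and F and preserves E: V′ = F = 56, E′ = E = 84, F′ = V = 30.

84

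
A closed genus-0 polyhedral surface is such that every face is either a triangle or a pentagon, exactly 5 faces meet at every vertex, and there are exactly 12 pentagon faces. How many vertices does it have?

60

Let x be the number of triangles; then F = 12 + x.
Edge–face incidences: 2E = 5·12 + 3·x = 60 + 3x.
Every vertex has degree 5, so 5V = 2E.
Euler: V − E + F = 2 ⇒ (2E)/5 − E + (12 + x) = 2.
Multiply by 10: 2·(2E) − 5·(2E) + 10·(12 + x) = 20, i.e. 120 + 10x − 3·(60 + 3x) = 20.
Collecting terms: x − 60 = 20, so x = 80.
Then 2E = 60 + 3·80 = 300, so E = 150, V = 2E/5 = 60, F = 12 + 80 = 92.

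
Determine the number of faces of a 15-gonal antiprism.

32

An antiprism on an n-gon has two n-gon caps and 2n triangles: V = 2·15 = 30, E = 4·15 = 60, F = 2·15 + 2 = 32.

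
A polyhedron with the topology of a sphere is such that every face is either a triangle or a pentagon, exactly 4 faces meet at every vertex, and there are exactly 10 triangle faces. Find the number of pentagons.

2

Let x be the number of pentagons; then F = 10 + x.
Edge–face incidences: 2E = 3·10 + 5·x = 30 + 5x.
Every vertex has degree 4, so 4V = 2E.
Euler: V − E + F = 2 ⇒ (2E)/4 − E + (10 + x) = 2.
Multiply by 8: 2·(2E) − 4·(2E) + 8·(10 + x) = 16, i.e. 80 + 8x − 2·(30 + 5x) = 16.
Collecting terms: −2x + 20 = 16, so −2x = −4, so x = 2.
Then 2E = 30 + 5·2 = 40, so E = 20, V = 2E/4 = 10, F = 10 + 2 = 12.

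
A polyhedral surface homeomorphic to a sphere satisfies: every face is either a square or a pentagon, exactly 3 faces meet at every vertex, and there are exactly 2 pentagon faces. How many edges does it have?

Let x be the number of squares; then F = 2 + x.
Edge–face incidences: 2E = 5·2 + 4·x = 10 + 4x.
Every vertex has degree 3, so 3V = 2E.
Euler: V − E + F = 2 ⇒ (2E)/3 − E + (2 + x) = 2.
Multiply by 6: 2·(2E) − 3·(2E) + 6·(2 + x) = 12, i.e. 12 + 6x − (10 + 4x) = 12.
Collecting terms: 2x + 2 = 12, so 2x = 10, so x = 5.
Then 2E = 10 + 4·5 = 30, so E = 15, V = 2E/3 = 10, F = 2 + 5 = 7.

15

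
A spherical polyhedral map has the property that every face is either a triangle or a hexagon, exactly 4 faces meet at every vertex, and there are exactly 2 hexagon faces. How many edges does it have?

24

Let x be the number of triangles; then F = 2 + x.
Edge–face incidences: 2E = 6·2 + 3·x = 12 + 3x.
Every vertex has degree 4, so 4V = 2E.
Euler: V − E + F = 2 ⇒ (2E)/4 − E + (2 + x) = 2.
Multiply by 8: 2·(2E) − 4·(2E) + 8·(2 + x) = 16, i.e. 16 + 8x − 2·(12 + 3x) = 16.
Collecting terms: 2x − 8 = 16, so 2x = 24, so x = 12.
Then 2E = 12 + 3·12 = 48, so E = 24, V = 2E/4 = 12, F = 2 + 12 = 14.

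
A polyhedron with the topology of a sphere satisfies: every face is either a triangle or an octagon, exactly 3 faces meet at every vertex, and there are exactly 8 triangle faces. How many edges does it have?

Let x be the number of octagons; then F = 8 + x.
Edge–face incidences: 2E = 3·8 + 8·x = 24 + 8x.
Every vertex has degree 3, so 3V = 2E.
Euler: V − E + F = 2 ⇒ (2E)/3 − E + (8 + x) = 2.
Multiply by 6: 2·(2E) − 3·(2E) + 6·(8 + x) = 12, i.e. 48 + 6x − (24 + 8x) = 12.
Collecting terms: −2x + 24 = 12, so −2x = −12, so x = 6.
Then 2E = 24 + 8·6 = 72, so E = 36, V = 2E/3 = 24, F = 8 + 6 = 14.

36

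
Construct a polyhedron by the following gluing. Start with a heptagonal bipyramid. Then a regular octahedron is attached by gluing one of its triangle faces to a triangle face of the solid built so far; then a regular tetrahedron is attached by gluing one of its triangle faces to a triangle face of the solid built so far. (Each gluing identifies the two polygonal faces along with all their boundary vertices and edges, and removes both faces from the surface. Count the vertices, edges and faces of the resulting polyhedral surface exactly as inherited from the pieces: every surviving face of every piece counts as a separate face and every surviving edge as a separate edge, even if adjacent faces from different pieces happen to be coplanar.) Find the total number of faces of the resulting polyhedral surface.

22

A heptagonal bipyramid: V=9, E=21, F=14.
Attach a regular octahedron (V=6, E=12, F=8) along a 3-gon: merge 3 vertices and 3 edges, delete both glued faces → V=12, E=30, F=20.
Attach a regular tetrahedron (V=4, E=6, F=4) along a 3-gon: merge 3 vertices and 3 edges, delete both glued faces → V=13, E=33, F=22.
Check: V − E + F = 13 − 33 + 22 = 2.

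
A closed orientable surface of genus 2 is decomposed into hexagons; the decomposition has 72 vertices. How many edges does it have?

111

χ = 2 − 2·2 = -2, and every face is a hexagon so 6F = 2E.
V − E + F = -2 with E = 6F/2 gives 72 − (6/2 − 1)·F = -2, so F = 37 and E = 111.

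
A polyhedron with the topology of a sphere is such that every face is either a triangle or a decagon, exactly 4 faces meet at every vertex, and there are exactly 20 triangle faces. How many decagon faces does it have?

2

Let x be the number of decagons; then F = 20 + x.
Edge–face incidences: 2E = 3·20 + 10·x = 60 + 10x.
Every vertex has degree 4, so 4V = 2E.
Euler: V − E + F = 2 ⇒ (2E)/4 − E + (20 + x) = 2.
Multiply by 8: 2·(2E) − 4·(2E) + 8·(20 + x) = 16, i.e. 160 + 8x − 2·(60 + 10x) = 16.
Collecting terms: −12x + 40 = 16, so −12x = −24, so x = 2.
Then 2E = 60 + 10·2 = 80, so E = 40, V = 2E/4 = 20, F = 20 + 2 = 22.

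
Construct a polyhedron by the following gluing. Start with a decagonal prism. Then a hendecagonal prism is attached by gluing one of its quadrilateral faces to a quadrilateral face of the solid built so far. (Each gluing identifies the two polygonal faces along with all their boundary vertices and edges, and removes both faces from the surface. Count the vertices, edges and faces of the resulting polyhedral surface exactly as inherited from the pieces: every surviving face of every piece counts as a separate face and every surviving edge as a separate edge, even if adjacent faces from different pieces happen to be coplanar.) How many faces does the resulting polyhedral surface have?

A decagonal prism: V=20, E=30, F=12.
Attach a hendecagonal prism (V=22, E=33, F=13) along a 4-gon: merge 4 vertices and 4 edges, delete both glued faces → V=38, E=59, F=23.
Check: V − E + F = 38 − 59 + 23 = 2.

23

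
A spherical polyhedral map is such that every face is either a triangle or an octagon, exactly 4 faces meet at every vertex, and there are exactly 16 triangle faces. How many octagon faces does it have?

Let x be the number of octagons; then F = 16 + x.
Edge–face incidences: 2E = 3·16 + 8·x = 48 + 8x.
Every vertex has degree 4, so 4V = 2E.
Euler: V − E + F = 2 ⇒ (2E)/4 − E + (16 + x) = 2.
Multiply by 8: 2·(2E) − 4·(2E) + 8·(16 + x) = 16, i.e. 128 + 8x − 2·(48 + 8x) = 16.
Collecting terms: −8x + 32 = 16, so −8x = −16, so x = 2.
Then 2E = 48 + 8·2 = 64, so E = 32, V = 2E/4 = 16, F = 16 + 2 = 18.

2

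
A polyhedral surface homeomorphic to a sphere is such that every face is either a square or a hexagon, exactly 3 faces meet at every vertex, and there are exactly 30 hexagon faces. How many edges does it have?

102

Let x be the number of squares; then F = 30 + x.
Edge–face incidences: 2E = 6·30 + 4·x = 180 + 4x.
Every vertex has degree 3, so 3V = 2E.
Euler: V − E + F = 2 ⇒ (2E)/3 − E + (30 + x) = 2.
Multiply by 6: 2·(2E) − 3·(2E) + 6·(30 + x) = 12, i.e. 180 + 6x − (180 + 4x) = 12.
Collecting terms: 2x = 12, so x = 6.
Then 2E = 180 + 4·6 = 204, so E = 102, V = 2E/3 = 68, F = 30 + 6 = 36.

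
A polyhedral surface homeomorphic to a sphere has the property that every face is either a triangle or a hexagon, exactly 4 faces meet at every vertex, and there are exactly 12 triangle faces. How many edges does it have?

Let x be the number of hexagons; then F = 12 + x.
Edge–face incidences: 2E = 3·12 + 6·x = 36 + 6x.
Every vertex has degree 4, so 4V = 2E.
Euler: V − E + F = 2 ⇒ (2E)/4 − E + (12 + x) = 2.
Multiply by 8: 2·(2E) − 4·(2E) + 8·(12 + x) = 16, i.e. 96 + 8x − 2·(36 + 6x) = 16.
Collecting terms: −4x + 24 = 16, so −4x = −8, so x = 2.
Then 2E = 36 + 6·2 = 48, so E = 24, V = 2E/4 = 12, F = 12 + 2 = 14.

24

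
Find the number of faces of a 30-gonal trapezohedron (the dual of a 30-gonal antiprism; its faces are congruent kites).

60

The n-trapezohedron (dual of the n-antiprism) has V = 2·30 + 2 = 62, E = 4·30 = 120, F = 2·30 = 60.
Check: V − E + F = 62 − 120 + 60 = 2.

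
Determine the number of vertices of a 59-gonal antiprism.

An antiprism on an n-gon has two n-gon caps and 2n triangles: V = 2·59 = 118, E = 4·59 = 236, F = 2·59 + 2 = 120.

118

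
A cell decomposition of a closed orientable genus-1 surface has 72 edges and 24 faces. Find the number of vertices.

For a closed orientable surface of genus 1, χ = 2 − 2·1 = 0.
V = 0 + E − F = 0 + 72 − 24 = 48.

48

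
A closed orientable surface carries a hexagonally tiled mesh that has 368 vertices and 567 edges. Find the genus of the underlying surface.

6

Every face is a hexagon and each edge borders two faces, so 6F = 2·567, giving F = 189.
χ = V − E + F = 368 − 567 + 189 = -10.
For a closed orientable surface χ = 2 − 2g, so g = (2 − (-10))/2 = 6.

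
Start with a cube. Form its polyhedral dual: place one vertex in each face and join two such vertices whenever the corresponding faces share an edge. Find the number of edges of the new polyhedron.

12

The base solid has V = 8, E = 12, F = 6.
The dual swaps V and F and preserves E: V′ = F = 6, E′ = E = 12, F′ = V = 8.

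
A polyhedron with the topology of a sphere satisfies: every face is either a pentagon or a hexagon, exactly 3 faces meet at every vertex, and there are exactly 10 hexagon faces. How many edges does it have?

60

Let x be the number of pentagons; then F = 10 + x.
Edge–face incidences: 2E = 6·10 + 5·x = 60 + 5x.
Every vertex has degree 3, so 3V = 2E.
Euler: V − E + F = 2 ⇒ (2E)/3 − E + (10 + x) = 2.
Multiply by 6: 2·(2E) − 3·(2E) + 6·(10 + x) = 12, i.e. 60 + 6x − (60 + 5x) = 12.
Collecting terms: x = 12.
Then 2E = 60 + 5·12 = 120, so E = 60, V = 2E/3 = 40, F = 10 + 12 = 22.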